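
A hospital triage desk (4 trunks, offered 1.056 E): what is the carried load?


B(4,1.056) = 0.018106 (Erlang-B)
Carried load = a(1 − B) = 1.056·(1 − 0.018106) = 1.056·0.981894 = 1.0369 E

Final: 1.0369 Erlangs


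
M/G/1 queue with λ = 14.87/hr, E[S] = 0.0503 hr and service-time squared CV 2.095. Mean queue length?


ρ = λ·E[S] = 14.87·0.0503 = 0.7480
Lq = ρ²(1+C_s²)/(2(1−ρ)) = 0.5594·(1+2.095)/(2·0.2520)
= 0.5594·3.0950/0.5041 = 3.43495

Final: 3.43495


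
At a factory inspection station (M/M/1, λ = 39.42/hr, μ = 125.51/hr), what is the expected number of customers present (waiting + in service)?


ρ = λ/μ = 39.42/125.51 = 0.3141
L = ρ/(1−ρ) = 0.3141/(1 − 0.3141) = 0.3141/0.6859 = 0.4579

Final: 0.4579


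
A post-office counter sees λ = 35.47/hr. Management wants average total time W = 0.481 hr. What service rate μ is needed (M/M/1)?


W = 1/(μ−λ) ⇒ μ − λ = 1/W = 1/0.481 = 2.0790
μ = λ + 1/W = 35.47 + 2.0790 = 37.5490 per hr

Final: 37.5490 /hr


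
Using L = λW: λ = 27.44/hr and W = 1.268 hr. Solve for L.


L = λW = 27.44·1.268 = 34.7939

Final: 34.7939


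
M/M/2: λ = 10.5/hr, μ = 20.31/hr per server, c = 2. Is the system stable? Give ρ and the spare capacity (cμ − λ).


Total capacity cμ = 2·20.31 = 40.62/hr
ρ = λ/(cμ) = 10.5/40.62 = 0.2585
Stable ⇔ ρ < 1: YES
Spare capacity = cμ − λ = 40.62 − 10.5 = 30.12/hr

Final: ρ = 0.2585; stable; margin = 30.12/hr


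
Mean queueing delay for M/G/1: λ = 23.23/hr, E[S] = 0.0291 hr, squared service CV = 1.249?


ρ = λ·E[S] = 23.23·0.0291 = 0.6760
E[S²] = E[S]²(1+C_s²) = 0.0291²·(1+1.249) = 0.001904
Wq = λ·E[S²]/(2(1−ρ)) = 23.23·0.001904/(2·0.3240) = 0.06827 hr

Final: 0.06827 hr


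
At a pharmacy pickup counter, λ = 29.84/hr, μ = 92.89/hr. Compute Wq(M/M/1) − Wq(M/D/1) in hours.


ρ = 29.84/92.89 = 0.3212
Wq(M/M/1) = ρ/(μ−λ) = 0.3212/63.05 = 0.005095 hr
Wq(M/D/1) = ρ/(2(μ−λ)) = 0.002548 hr
Savings = 0.005095 − 0.002548 = 0.002548 hr

Final: 0.002548 hr


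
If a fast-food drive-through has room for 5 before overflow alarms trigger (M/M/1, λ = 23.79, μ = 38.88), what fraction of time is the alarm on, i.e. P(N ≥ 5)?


ρ = 23.79/38.88 = 0.6119
P(N ≥ n) = ρ^n = 0.6119^5 = 0.085771

Final: 0.085771


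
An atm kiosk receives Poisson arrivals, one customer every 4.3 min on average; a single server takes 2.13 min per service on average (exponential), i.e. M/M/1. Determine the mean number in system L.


λ = 60/4.3 = 13.9535 /hr
μ = 60/2.13 = 28.1690 /hr
ρ = λ/μ = 13.9535/28.1690 = 0.4953
L = ρ/(1−ρ) = 0.4953/0.5047 = 0.9816

Final: 0.9816


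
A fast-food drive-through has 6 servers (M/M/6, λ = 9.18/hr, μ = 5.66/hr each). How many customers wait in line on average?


a = λ/μ = 1.6219; ρ = a/6 = 0.2703
P₀ = 0.197441
Lq = P₀·a^c·ρ / (c!·(1−ρ)²) = 0.197441·18.20361·0.2703/(720·0.53244)
= 0.002534

Final: 0.002534


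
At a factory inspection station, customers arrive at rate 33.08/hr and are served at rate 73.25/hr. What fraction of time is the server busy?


ρ = λ/μ = 33.08/73.25 = 0.4516

Final: 0.4516


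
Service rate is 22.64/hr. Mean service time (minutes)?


Mean service time = 1/μ = 1/22.64 hour = 0.04417 hour
In minutes: 0.04417 × 60 = 2.6502 min

Final: 2.6502 min


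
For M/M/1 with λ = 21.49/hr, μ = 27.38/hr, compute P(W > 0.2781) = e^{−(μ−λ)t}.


W ~ Exponential(μ−λ) for M/M/1.
μ − λ = 27.38 − 21.49 = 5.8900
P(W > t) = e^{−(μ−λ)t} = e^{−1.6380} = 0.194367

Final: 0.194367


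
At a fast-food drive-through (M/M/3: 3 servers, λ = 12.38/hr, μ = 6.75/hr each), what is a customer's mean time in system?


a = 1.8341; ρ = 0.6114; P₀ = 0.139631
Lq = P₀·a^c·ρ/(c!(1−ρ)²) = 0.58113
Wq = Lq/λ = 0.58113/12.38 = 0.04694 hr
W = Wq + 1/μ = 0.04694 + 0.14815 = 0.19509 hr

Final: 0.19509 hr


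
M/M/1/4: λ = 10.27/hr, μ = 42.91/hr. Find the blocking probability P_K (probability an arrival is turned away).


ρ = λ/μ = 10.27/42.91 = 0.2393
P_K = (1−ρ)ρ^K/(1−ρ^(K+1)) = (0.7607·0.003281)/(1 − 0.0007853)
= 0.002496/0.999215 = 0.002498

Final: 0.002498


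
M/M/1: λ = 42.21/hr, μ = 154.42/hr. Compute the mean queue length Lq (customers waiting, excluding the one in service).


ρ = 42.21/154.42 = 0.2733
Lq = ρ²/(1−ρ) = 0.07472/0.7267 = 0.1028

Final: 0.1028


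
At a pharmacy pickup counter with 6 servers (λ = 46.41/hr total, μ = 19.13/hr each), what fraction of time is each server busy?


ρ = λ/(cμ) = 46.41/(6·19.13) = 46.41/114.78 = 0.4043

Final: 0.4043


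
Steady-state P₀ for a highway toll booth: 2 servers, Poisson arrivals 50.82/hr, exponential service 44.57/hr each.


a = λ/μ = 50.82/44.57 = 1.1402; ρ = a/c = 0.5701
Σ_{k=0}^{1} a^k/k! (terms k=0..1) = 1.00000 + 1.14023 = 2.14023
Tail: a^2/(2!(1−ρ)) = 1.30012/(2·0.4299) = 1.51217
P₀ = 1/(2.14023 + 1.51217) = 1/3.65240 = 0.273793

Final: 0.273793


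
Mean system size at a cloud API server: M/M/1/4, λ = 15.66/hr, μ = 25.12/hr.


ρ = 15.66/25.12 = 0.6234
L = ρ[1 − (K+1)ρ^K + Kρ^(K+1)] / [(1−ρ)(1−ρ^(K+1))]
Numerator: 0.6234·(1 − 5·0.151039 + 4·0.094159) = 0.387411
Denominator: (0.3766)·(0.905841) = 0.341133
L = 0.387411/0.341133 = 1.1357

Final: 1.1357


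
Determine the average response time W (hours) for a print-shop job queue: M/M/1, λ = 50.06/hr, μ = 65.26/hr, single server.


W = 1/(μ−λ) = 1/(65.26 − 50.06) = 1/15.20 = 0.06579 hr

Final: 0.06579 hr


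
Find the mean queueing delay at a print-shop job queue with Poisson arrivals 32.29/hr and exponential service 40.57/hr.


ρ = 32.29/40.57 = 0.7959
Wq = ρ/(μ−λ) = 0.7959/(40.57 − 32.29) = 0.7959/8.28 = 0.09612 hr

Final: 0.09612 hr


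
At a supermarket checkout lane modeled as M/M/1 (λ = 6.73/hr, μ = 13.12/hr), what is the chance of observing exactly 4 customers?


ρ = 6.73/13.12 = 0.5130
P_n = (1−ρ)·ρ^n = (1 − 0.5130)·0.5130^4 = 0.4870·0.069235 = 0.033720

Final: 0.033720


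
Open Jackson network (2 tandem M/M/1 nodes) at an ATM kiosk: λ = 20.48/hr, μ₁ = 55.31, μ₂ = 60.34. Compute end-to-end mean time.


Each node sees arrival rate λ = 20.48/hr (tandem ⇒ throughput preserved).
W₁ = 1/(μ₁−λ) = 1/(55.31−20.48) = 0.02871 hr
W₂ = 1/(μ₂−λ) = 1/(60.34−20.48) = 0.02509 hr
W_total = W₁ + W₂ = 0.02871 + 0.02509 = 0.05380 hr

Final: 0.05380 hr


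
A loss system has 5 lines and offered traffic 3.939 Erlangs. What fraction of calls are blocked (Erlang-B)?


B(c,a) = (a^c/c!) / Σ_{k=0}^{c} a^k/k!
a^5/5! = 7.902212
Σ terms (k=0..5): 1.00000 + 3.93900 + 7.75786 + 10.18607 + 10.03073 + 7.90221 = 40.815876
B = 7.902212/40.815876 = 0.193606

Final: 0.193606


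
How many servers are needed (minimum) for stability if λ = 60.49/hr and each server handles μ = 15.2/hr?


Stability requires cμ > λ ⇔ c > λ/μ.
λ/μ = 60.49/15.2 = 3.9796
Minimum integer c = ⌊3.9796⌋ + 1 = 4
Check: 4·15.2 = 60.80 > 60.49, while 3·15.2 = 45.60 ≤ 60.49

Final: 4 servers


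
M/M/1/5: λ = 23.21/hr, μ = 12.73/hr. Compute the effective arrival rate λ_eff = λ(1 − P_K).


ρ = 1.8233; P_K = (1−ρ)ρ^5/(1−ρ^6) = 0.464165
λ_eff = λ(1 − P_K) = 23.21·(1 − 0.464165) = 23.21·0.535835 = 12.4367 /hr

Final: 12.4367 /hr


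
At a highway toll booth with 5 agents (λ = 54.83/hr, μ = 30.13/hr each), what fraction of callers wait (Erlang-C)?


a = λ/μ = 1.8198; ρ = a/5 = 0.3640
P₀ = 0.161332 (from M/M/c formula)
C(c,a) = [a^c/(c!(1−ρ))]·P₀ = [19.95701/(120·0.6360)]·0.161332
= 0.26147·0.161332 = 0.042184

Final: 0.042184


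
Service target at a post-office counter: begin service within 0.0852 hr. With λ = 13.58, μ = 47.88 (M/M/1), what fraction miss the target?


ρ = 13.58/47.88 = 0.2836
P(Wq > t) = ρ·e^{−(μ−λ)t} = 0.2836·e^{−2.9224}
= 0.2836·0.053807 = 0.015261

Final: 0.015261


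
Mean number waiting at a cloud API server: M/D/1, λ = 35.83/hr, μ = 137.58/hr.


ρ = 35.83/137.58 = 0.2604
M/D/1: Lq = ρ²/(2(1−ρ)) = 0.06782/(2·0.7396) = 0.04585

Final: 0.04585


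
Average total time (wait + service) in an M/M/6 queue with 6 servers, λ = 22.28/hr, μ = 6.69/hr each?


a = 3.3303; ρ = 0.5551; P₀ = 0.034685
Lq = P₀·a^c·ρ/(c!(1−ρ)²) = 0.18428
Wq = Lq/λ = 0.18428/22.28 = 0.008271 hr
W = Wq + 1/μ = 0.008271 + 0.14948 = 0.15775 hr

Final: 0.15775 hr


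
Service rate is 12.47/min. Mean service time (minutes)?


Mean service time = 1/μ = 1/12.47 minute = 0.08019 minute
In minutes: 0.08019 × 1 = 0.08019 min

Final: 0.08019 min


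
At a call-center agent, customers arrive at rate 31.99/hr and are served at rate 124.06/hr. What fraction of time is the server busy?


ρ = λ/μ = 31.99/124.06 = 0.2579

Final: 0.2579


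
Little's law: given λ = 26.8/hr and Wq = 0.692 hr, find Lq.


Lq = λWq = 26.8·0.692 = 18.5456

Final: 18.5456


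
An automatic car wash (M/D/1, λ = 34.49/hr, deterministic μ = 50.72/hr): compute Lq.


ρ = 34.49/50.72 = 0.6800
M/D/1: Lq = ρ²/(2(1−ρ)) = 0.4624/(2·0.3200) = 0.72253

Final: 0.72253


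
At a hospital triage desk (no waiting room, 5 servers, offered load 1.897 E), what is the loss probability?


B(c,a) = (a^c/c!) / Σ_{k=0}^{c} a^k/k!
a^5/5! = 0.204718
Σ terms (k=0..5): 1.00000 + 1.89700 + 1.79930 + 1.13776 + 0.53958 + 0.20472 = 6.578365
B = 0.204718/6.578365 = 0.031120

Final: 0.031120


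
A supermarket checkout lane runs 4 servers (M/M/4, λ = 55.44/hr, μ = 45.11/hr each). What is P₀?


a = λ/μ = 55.44/45.11 = 1.2290; ρ = a/c = 0.3072
Σ_{k=0}^{3} a^k/k! (terms k=0..3) = 1.00000 + 1.22900 + 0.75522 + 0.30939 = 3.29360
Tail: a^4/(4!(1−ρ)) = 2.28140/(24·0.6928) = 0.13722
P₀ = 1/(3.29360 + 0.13722) = 1/3.43082 = 0.291476

Final: 0.291476


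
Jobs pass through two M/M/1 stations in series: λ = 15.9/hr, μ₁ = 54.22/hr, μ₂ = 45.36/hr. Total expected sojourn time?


Each node sees arrival rate λ = 15.9/hr (tandem ⇒ throughput preserved).
W₁ = 1/(μ₁−λ) = 1/(54.22−15.9) = 0.02610 hr
W₂ = 1/(μ₂−λ) = 1/(45.36−15.9) = 0.03394 hr
W_total = W₁ + W₂ = 0.02610 + 0.03394 = 0.06004 hr

Final: 0.06004 hr


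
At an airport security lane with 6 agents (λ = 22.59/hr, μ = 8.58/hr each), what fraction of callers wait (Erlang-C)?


a = λ/μ = 2.6329; ρ = a/6 = 0.4388
P₀ = 0.071319 (from M/M/c formula)
C(c,a) = [a^c/(c!(1−ρ))]·P₀ = [333.09925/(720·0.5612)]·0.071319
= 0.82439·0.071319 = 0.058794

Final: 0.058794


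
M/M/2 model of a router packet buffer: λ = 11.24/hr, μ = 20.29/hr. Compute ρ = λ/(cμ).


ρ = λ/(cμ) = 11.24/(2·20.29) = 11.24/40.58 = 0.2770

Final: 0.2770


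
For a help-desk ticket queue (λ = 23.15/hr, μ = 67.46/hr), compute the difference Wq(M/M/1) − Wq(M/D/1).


ρ = 23.15/67.46 = 0.3432
Wq(M/M/1) = ρ/(μ−λ) = 0.3432/44.31 = 0.007745 hr
Wq(M/D/1) = ρ/(2(μ−λ)) = 0.003872 hr
Savings = 0.007745 − 0.003872 = 0.003872 hr

Final: 0.003872 hr


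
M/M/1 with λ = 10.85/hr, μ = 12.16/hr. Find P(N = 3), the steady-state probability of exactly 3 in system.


ρ = 10.85/12.16 = 0.8923
P_n = (1−ρ)·ρ^n = (1 − 0.8923)·0.8923^3 = 0.1077·0.710376 = 0.076529

Final: 0.076529


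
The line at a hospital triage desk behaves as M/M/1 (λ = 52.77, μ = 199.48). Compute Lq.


ρ = 52.77/199.48 = 0.2645
Lq = ρ²/(1−ρ) = 0.06998/0.7355 = 0.09515

Final: 0.09515


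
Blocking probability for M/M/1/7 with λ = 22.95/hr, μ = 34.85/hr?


ρ = λ/μ = 22.95/34.85 = 0.6585
P_K = (1−ρ)ρ^K/(1−ρ^(K+1)) = (0.3415·0.053711)/(1 − 0.035370)
= 0.018340/0.964630 = 0.019013

Final: 0.019013


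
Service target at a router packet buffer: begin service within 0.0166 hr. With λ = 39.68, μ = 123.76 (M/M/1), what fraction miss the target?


ρ = 39.68/123.76 = 0.3206
P(Wq > t) = ρ·e^{−(μ−λ)t} = 0.3206·e^{−1.3957}
= 0.3206·0.247653 = 0.079403

Final: 0.079403


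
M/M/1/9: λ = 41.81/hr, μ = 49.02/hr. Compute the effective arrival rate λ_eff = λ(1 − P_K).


ρ = 0.8529; P_K = (1−ρ)ρ^9/(1−ρ^10) = 0.044123
λ_eff = λ(1 − P_K) = 41.81·(1 − 0.044123) = 41.81·0.955877 = 39.9652 /hr

Final: 39.9652 /hr


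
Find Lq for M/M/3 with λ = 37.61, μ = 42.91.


a = λ/μ = 0.8765; ρ = a/3 = 0.2922
P₀ = 0.413370
Lq = P₀·a^c·ρ / (c!·(1−ρ)²) = 0.413370·0.67334·0.2922/(6·0.50103)
= 0.02705

Final: 0.02705


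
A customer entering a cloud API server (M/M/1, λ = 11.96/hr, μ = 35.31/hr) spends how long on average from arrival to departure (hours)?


W = 1/(μ−λ) = 1/(35.31 − 11.96) = 1/23.35 = 0.04283 hr

Final: 0.04283 hr


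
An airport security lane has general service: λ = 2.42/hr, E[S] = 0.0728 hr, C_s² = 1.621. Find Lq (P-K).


ρ = λ·E[S] = 2.42·0.0728 = 0.1762
Lq = ρ²(1+C_s²)/(2(1−ρ)) = 0.03104·(1+1.621)/(2·0.8238)
= 0.03104·2.6210/1.6476 = 0.04937

Final: 0.04937


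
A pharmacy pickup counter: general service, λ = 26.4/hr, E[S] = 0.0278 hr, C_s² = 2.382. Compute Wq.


ρ = λ·E[S] = 26.4·0.0278 = 0.7339
E[S²] = E[S]²(1+C_s²) = 0.0278²·(1+2.382) = 0.002614
Wq = λ·E[S²]/(2(1−ρ)) = 26.4·0.002614/(2·0.2661) = 0.12967 hr

Final: 0.12967 hr


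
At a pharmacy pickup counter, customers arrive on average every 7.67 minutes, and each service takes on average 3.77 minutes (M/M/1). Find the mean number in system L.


λ = 60/7.67 = 7.8227 /hr
μ = 60/3.77 = 15.9151 /hr
ρ = λ/μ = 7.8227/15.9151 = 0.4915
L = ρ/(1−ρ) = 0.4915/0.5085 = 0.9667

Final: 0.9667


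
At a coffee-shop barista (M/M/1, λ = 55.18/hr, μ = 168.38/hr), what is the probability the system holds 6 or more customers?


ρ = 55.18/168.38 = 0.3277
P(N ≥ n) = ρ^n = 0.3277^6 = 0.001239

Final: 0.001239


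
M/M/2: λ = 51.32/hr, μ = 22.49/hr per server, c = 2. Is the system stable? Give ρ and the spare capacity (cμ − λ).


Total capacity cμ = 2·22.49 = 44.98/hr
ρ = λ/(cμ) = 51.32/44.98 = 1.1410
Stable ⇔ ρ < 1: NO
Spare capacity = cμ − λ = 44.98 − 51.32 = -6.34/hr

Final: ρ = 1.1410; unstable; margin = -6.34/hr


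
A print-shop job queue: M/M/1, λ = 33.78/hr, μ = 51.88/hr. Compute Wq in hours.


ρ = 33.78/51.88 = 0.6511
Wq = ρ/(μ−λ) = 0.6511/(51.88 − 33.78) = 0.6511/18.10 = 0.03597 hr

Final: 0.03597 hr


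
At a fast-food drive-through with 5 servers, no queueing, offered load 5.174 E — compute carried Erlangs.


B(5,5.174) = 0.298823 (Erlang-B)
Carried load = a(1 − B) = 5.174·(1 − 0.298823) = 5.174·0.701177 = 3.6279 E

Final: 3.6279 Erlangs


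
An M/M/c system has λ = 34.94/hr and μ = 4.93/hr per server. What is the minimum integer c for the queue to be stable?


Stability requires cμ > λ ⇔ c > λ/μ.
λ/μ = 34.94/4.93 = 7.0872
Minimum integer c = ⌊7.0872⌋ + 1 = 8
Check: 8·4.93 = 39.44 > 34.94, while 7·4.93 = 34.51 ≤ 34.94

Final: 8 servers


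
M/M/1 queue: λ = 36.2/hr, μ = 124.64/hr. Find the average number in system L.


ρ = λ/μ = 36.2/124.64 = 0.2904
L = ρ/(1−ρ) = 0.2904/(1 − 0.2904) = 0.2904/0.7096 = 0.4093

Final: 0.4093


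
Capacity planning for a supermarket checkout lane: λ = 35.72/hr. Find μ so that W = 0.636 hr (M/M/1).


W = 1/(μ−λ) ⇒ μ − λ = 1/W = 1/0.636 = 1.5723
μ = λ + 1/W = 35.72 + 1.5723 = 37.2923 per hr

Final: 37.2923 /hr


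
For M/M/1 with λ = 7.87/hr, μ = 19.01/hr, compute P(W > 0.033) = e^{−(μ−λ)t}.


W ~ Exponential(μ−λ) for M/M/1.
μ − λ = 19.01 − 7.87 = 11.1400
P(W > t) = e^{−(μ−λ)t} = e^{−0.3676} = 0.692380

Final: 0.692380


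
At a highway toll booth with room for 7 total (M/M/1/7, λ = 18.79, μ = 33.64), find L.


ρ = 18.79/33.64 = 0.5586
L = ρ[1 − (K+1)ρ^K + Kρ^(K+1)] / [(1−ρ)(1−ρ^(K+1))]
Numerator: 0.5586·(1 − 8·0.016963 + 7·0.009475) = 0.519809
Denominator: (0.4414)·(0.990525) = 0.437256
L = 0.519809/0.437256 = 1.1888

Final: 1.1888


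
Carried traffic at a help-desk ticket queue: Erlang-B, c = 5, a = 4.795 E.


B(5,4.795) = 0.268011 (Erlang-B)
Carried load = a(1 − B) = 4.795·(1 − 0.268011) = 4.795·0.731989 = 3.5099 E

Final: 3.5099 Erlangs


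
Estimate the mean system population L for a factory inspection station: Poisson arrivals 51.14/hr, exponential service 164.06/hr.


ρ = λ/μ = 51.14/164.06 = 0.3117
L = ρ/(1−ρ) = 0.3117/(1 − 0.3117) = 0.3117/0.6883 = 0.4529

Final: 0.4529


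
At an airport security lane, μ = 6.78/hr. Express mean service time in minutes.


Mean service time = 1/μ = 1/6.78 hour = 0.14749 hour
In minutes: 0.14749 × 60 = 8.8496 min

Final: 8.8496 min


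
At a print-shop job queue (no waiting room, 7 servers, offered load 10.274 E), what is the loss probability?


B(c,a) = (a^c/c!) / Σ_{k=0}^{c} a^k/k!
a^7/7! = 2397.432527
Σ terms (k=0..7): 1.00000 + 10.27400 + 52.77754 + 180.74548 + 464.24475 + 953.93012 + 1633.44634 + 2397.43253 = 5693.850750
B = 2397.432527/5693.850750 = 0.421056

Final: 0.421056


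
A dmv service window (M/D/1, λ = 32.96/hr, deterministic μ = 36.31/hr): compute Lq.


ρ = 32.96/36.31 = 0.9077
M/D/1: Lq = ρ²/(2(1−ρ)) = 0.8240/(2·0.09226) = 4.46553

Final: 4.46553


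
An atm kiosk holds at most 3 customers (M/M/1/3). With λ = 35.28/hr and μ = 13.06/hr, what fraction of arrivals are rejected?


ρ = λ/μ = 35.28/13.06 = 2.7014
P_K = (1−ρ)ρ^K/(1−ρ^(K+1)) = (-1.7014·19.713158)/(1 − 53.252696)
= -33.539538/-52.252696 = 0.641872

Final: 0.641872


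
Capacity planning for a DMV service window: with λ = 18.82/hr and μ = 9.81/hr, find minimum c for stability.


Stability requires cμ > λ ⇔ c > λ/μ.
λ/μ = 18.82/9.81 = 1.9185
Minimum integer c = ⌊1.9185⌋ + 1 = 2
Check: 2·9.81 = 19.62 > 18.82, while 1·9.81 = 9.81 ≤ 18.82

Final: 2 servers


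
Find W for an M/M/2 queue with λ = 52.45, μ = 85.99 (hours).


a = 0.6100; ρ = 0.3050; P₀ = 0.532594
Lq = P₀·a^c·ρ/(c!(1−ρ)²) = 0.06255
Wq = Lq/λ = 0.06255/52.45 = 0.001193 hr
W = Wq + 1/μ = 0.001193 + 0.01163 = 0.01282 hr

Final: 0.01282 hr


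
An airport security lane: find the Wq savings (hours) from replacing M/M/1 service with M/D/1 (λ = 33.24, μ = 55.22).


ρ = 33.24/55.22 = 0.6020
Wq(M/M/1) = ρ/(μ−λ) = 0.6020/21.98 = 0.02739 hr
Wq(M/D/1) = ρ/(2(μ−λ)) = 0.01369 hr
Savings = 0.02739 − 0.01369 = 0.01369 hr

Final: 0.01369 hr


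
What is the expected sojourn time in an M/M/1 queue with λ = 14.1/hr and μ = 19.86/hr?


W = 1/(μ−λ) = 1/(19.86 − 14.1) = 1/5.76 = 0.1736 hr

Final: 0.1736 hr


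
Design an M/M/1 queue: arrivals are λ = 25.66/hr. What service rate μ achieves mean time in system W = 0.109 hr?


W = 1/(μ−λ) ⇒ μ − λ = 1/W = 1/0.109 = 9.1743
μ = λ + 1/W = 25.66 + 9.1743 = 34.8343 per hr

Final: 34.8343 /hr


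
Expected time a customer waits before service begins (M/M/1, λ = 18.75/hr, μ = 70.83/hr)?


ρ = 18.75/70.83 = 0.2647
Wq = ρ/(μ−λ) = 0.2647/(70.83 − 18.75) = 0.2647/52.08 = 0.005083 hr

Final: 0.005083 hr


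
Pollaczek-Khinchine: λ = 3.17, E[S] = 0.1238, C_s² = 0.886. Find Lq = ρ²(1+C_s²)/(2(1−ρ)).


ρ = λ·E[S] = 3.17·0.1238 = 0.3924
Lq = ρ²(1+C_s²)/(2(1−ρ)) = 0.1540·(1+0.886)/(2·0.6076)
= 0.1540·1.8860/1.2151 = 0.23905

Final: 0.23905


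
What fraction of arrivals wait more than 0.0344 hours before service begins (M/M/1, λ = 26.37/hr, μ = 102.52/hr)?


ρ = 26.37/102.52 = 0.2572
P(Wq > t) = ρ·e^{−(μ−λ)t} = 0.2572·e^{−2.6196}
= 0.2572·0.072835 = 0.018734

Final: 0.018734


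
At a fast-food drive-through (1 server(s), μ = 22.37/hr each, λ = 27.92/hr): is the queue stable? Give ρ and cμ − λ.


Total capacity cμ = 1·22.37 = 22.37/hr
ρ = λ/(cμ) = 27.92/22.37 = 1.2481
Stable ⇔ ρ < 1: NO
Spare capacity = cμ − λ = 22.37 − 27.92 = -5.55/hr

Final: ρ = 1.2481; unstable; margin = -5.55/hr


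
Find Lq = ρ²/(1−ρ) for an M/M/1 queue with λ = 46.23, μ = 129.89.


ρ = 46.23/129.89 = 0.3559
Lq = ρ²/(1−ρ) = 0.1267/0.6441 = 0.1967

Final: 0.1967


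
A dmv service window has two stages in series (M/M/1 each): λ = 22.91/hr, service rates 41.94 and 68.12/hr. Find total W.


Each node sees arrival rate λ = 22.91/hr (tandem ⇒ throughput preserved).
W₁ = 1/(μ₁−λ) = 1/(41.94−22.91) = 0.05255 hr
W₂ = 1/(μ₂−λ) = 1/(68.12−22.91) = 0.02212 hr
W_total = W₁ + W₂ = 0.05255 + 0.02212 = 0.07467 hr

Final: 0.07467 hr


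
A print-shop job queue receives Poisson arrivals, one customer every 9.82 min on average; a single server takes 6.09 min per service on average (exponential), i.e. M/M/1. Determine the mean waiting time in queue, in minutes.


λ = 60/9.82 = 6.1100 /hr
μ = 60/6.09 = 9.8522 /hr
ρ = λ/μ = 6.1100/9.8522 = 0.6202
Wq = ρ/(μ−λ) = 0.6202/(9.8522−6.1100) = 0.16572 hr
In minutes: 0.16572·60 = 9.943 min

Final: 9.943 min


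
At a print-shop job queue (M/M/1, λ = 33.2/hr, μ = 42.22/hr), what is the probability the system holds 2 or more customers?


ρ = 33.2/42.22 = 0.7864
P(N ≥ n) = ρ^n = 0.7864^2 = 0.618358

Final: 0.618358


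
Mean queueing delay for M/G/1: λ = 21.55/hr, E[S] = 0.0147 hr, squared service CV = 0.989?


ρ = λ·E[S] = 21.55·0.0147 = 0.3168
E[S²] = E[S]²(1+C_s²) = 0.0147²·(1+0.989) = 0.0004298
Wq = λ·E[S²]/(2(1−ρ)) = 21.55·0.0004298/(2·0.6832) = 0.006778 hr

Final: 0.006778 hr


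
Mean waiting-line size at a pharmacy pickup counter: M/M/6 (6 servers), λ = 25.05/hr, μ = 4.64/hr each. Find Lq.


a = λ/μ = 5.3987; ρ = a/6 = 0.8998
P₀ = 0.002155
Lq = P₀·a^c·ρ / (c!·(1−ρ)²) = 0.002155·24759.30774·0.8998/(720·0.01004)
= 6.64054

Final: 6.64054


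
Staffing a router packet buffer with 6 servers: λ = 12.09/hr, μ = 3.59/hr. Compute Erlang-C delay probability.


a = λ/μ = 3.3677; ρ = a/6 = 0.5613
P₀ = 0.033343 (from M/M/c formula)
C(c,a) = [a^c/(c!(1−ρ))]·P₀ = [1458.78441/(720·0.4387)]·0.033343
= 4.61820·0.033343 = 0.153984

Final: 0.153984


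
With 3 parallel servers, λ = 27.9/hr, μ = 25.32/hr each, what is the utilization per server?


ρ = λ/(cμ) = 27.9/(3·25.32) = 27.9/75.96 = 0.3673

Final: 0.3673


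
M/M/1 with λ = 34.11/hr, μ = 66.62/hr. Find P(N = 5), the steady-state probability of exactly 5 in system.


ρ = 34.11/66.62 = 0.5120
P_n = (1−ρ)·ρ^n = (1 − 0.5120)·0.5120^5 = 0.4880·0.035187 = 0.017171

Final: 0.017171


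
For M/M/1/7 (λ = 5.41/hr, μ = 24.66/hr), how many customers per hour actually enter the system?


ρ = 0.2194; P_K = (1−ρ)ρ^7/(1−ρ^8) = 0.00001909
λ_eff = λ(1 − P_K) = 5.41·(1 − 0.00001909) = 5.41·0.999981 = 5.4099 /hr

Final: 5.4099 /hr


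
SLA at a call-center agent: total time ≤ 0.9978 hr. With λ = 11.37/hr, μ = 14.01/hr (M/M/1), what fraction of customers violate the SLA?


W ~ Exponential(μ−λ) for M/M/1.
μ − λ = 14.01 − 11.37 = 2.6400
P(W > t) = e^{−(μ−λ)t} = e^{−2.6342} = 0.071777

Final: 0.071777


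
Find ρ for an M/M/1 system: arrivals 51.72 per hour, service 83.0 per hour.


ρ = λ/μ = 51.72/83.0 = 0.6231

Final: 0.6231


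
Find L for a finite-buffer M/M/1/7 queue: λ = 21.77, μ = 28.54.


ρ = 21.77/28.54 = 0.7628
L = ρ[1 − (K+1)ρ^K + Kρ^(K+1)] / [(1−ρ)(1−ρ^(K+1))]
Numerator: 0.7628·(1 − 8·0.150256 + 7·0.114613) = 0.457863
Denominator: (0.2372)·(0.885387) = 0.210023
L = 0.457863/0.210023 = 2.1801

Final: 2.1801


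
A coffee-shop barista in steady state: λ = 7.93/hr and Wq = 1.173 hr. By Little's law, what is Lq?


Lq = λWq = 7.93·1.173 = 9.3019

Final: 9.3019


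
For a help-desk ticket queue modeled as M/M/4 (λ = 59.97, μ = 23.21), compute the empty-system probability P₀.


a = λ/μ = 59.97/23.21 = 2.5838; ρ = a/c = 0.6460
Σ_{k=0}^{3} a^k/k! (terms k=0..3) = 1.00000 + 2.58380 + 3.33801 + 2.87492 = 9.79673
Tail: a^4/(4!(1−ρ)) = 44.56928/(24·0.3540) = 5.24517
P₀ = 1/(9.79673 + 5.24517) = 1/15.04190 = 0.066481

Final: 0.066481


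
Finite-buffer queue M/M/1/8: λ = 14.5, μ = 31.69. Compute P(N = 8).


ρ = λ/μ = 14.5/31.69 = 0.4576
P_K = (1−ρ)ρ^K/(1−ρ^(K+1)) = (0.5424·0.001921)/(1 − 0.0008790)
= 0.001042/0.999121 = 0.001043

Final: 0.001043


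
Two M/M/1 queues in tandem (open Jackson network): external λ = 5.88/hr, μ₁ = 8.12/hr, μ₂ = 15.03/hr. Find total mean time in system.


Each node sees arrival rate λ = 5.88/hr (tandem ⇒ throughput preserved).
W₁ = 1/(μ₁−λ) = 1/(8.12−5.88) = 0.44643 hr
W₂ = 1/(μ₂−λ) = 1/(15.03−5.88) = 0.10929 hr
W_total = W₁ + W₂ = 0.44643 + 0.10929 = 0.55572 hr

Final: 0.55572 hr


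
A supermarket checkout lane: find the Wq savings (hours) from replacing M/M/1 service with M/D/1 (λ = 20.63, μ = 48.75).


ρ = 20.63/48.75 = 0.4232
Wq(M/M/1) = ρ/(μ−λ) = 0.4232/28.12 = 0.01505 hr
Wq(M/D/1) = ρ/(2(μ−λ)) = 0.007525 hr
Savings = 0.01505 − 0.007525 = 0.007525 hr

Final: 0.007525 hr


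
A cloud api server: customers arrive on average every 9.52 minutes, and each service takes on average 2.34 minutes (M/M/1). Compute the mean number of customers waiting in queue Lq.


λ = 60/9.52 = 6.3025 /hr
μ = 60/2.34 = 25.6410 /hr
ρ = λ/μ = 6.3025/25.6410 = 0.2458
Lq = ρ²/(1−ρ) = 0.06042/0.7542 = 0.08011

Final: 0.08011


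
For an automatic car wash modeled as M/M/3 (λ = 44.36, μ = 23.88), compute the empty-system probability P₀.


a = λ/μ = 44.36/23.88 = 1.8576; ρ = a/c = 0.6192
Σ_{k=0}^{2} a^k/k! (terms k=0..2) = 1.00000 + 1.85762 + 1.72538 = 4.58300
Tail: a^3/(3!(1−ρ)) = 6.41020/(6·0.3808) = 2.80564
P₀ = 1/(4.58300 + 2.80564) = 1/7.38864 = 0.135343

Final: 0.135343


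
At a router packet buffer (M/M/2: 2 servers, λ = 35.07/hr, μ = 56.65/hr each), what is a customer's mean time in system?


a = 0.6191; ρ = 0.3095; P₀ = 0.527263
Lq = P₀·a^c·ρ/(c!(1−ρ)²) = 0.06560
Wq = Lq/λ = 0.06560/35.07 = 0.001870 hr
W = Wq + 1/μ = 0.001870 + 0.01765 = 0.01952 hr

Final: 0.01952 hr


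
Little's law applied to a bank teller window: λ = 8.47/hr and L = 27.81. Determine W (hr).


W = L/λ = 27.81/8.47 = 3.2834 hr

Final: 3.2834 hr


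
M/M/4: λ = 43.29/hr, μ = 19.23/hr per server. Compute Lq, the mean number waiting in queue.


a = λ/μ = 2.2512; ρ = a/4 = 0.5628
P₀ = 0.098678
Lq = P₀·a^c·ρ / (c!·(1−ρ)²) = 0.098678·25.68226·0.5628/(24·0.19115)
= 0.31089

Final: 0.31089


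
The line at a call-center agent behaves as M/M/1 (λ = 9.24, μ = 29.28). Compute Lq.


ρ = 9.24/29.28 = 0.3156
Lq = ρ²/(1−ρ) = 0.09959/0.6844 = 0.1455

Final: 0.1455


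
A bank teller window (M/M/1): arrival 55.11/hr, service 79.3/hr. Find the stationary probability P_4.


ρ = 55.11/79.3 = 0.6950
P_n = (1−ρ)·ρ^n = (1 − 0.6950)·0.6950^4 = 0.3050·0.233254 = 0.071153

Final: 0.071153


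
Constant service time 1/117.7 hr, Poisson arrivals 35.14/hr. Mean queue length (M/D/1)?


ρ = 35.14/117.7 = 0.2986
M/D/1: Lq = ρ²/(2(1−ρ)) = 0.08914/(2·0.7014) = 0.06354

Final: 0.06354


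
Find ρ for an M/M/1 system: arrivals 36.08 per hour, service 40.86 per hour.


ρ = λ/μ = 36.08/40.86 = 0.8830

Final: 0.8830


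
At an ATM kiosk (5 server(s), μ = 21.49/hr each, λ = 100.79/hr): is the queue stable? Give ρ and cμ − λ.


Total capacity cμ = 5·21.49 = 107.45/hr
ρ = λ/(cμ) = 100.79/107.45 = 0.9380
Stable ⇔ ρ < 1: YES
Spare capacity = cμ − λ = 107.45 − 100.79 = 6.66/hr

Final: ρ = 0.9380; stable; margin = 6.66/hr


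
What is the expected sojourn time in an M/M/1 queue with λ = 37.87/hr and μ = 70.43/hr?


W = 1/(μ−λ) = 1/(70.43 − 37.87) = 1/32.56 = 0.03071 hr

Final: 0.03071 hr


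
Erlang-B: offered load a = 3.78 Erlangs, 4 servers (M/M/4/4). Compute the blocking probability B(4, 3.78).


B(c,a) = (a^c/c!) / Σ_{k=0}^{c} a^k/k!
a^4/4! = 8.506599
Σ terms (k=0..4): 1.00000 + 3.78000 + 7.14420 + 9.00169 + 8.50660 = 29.432491
B = 8.506599/29.432491 = 0.289021

Final: 0.289021


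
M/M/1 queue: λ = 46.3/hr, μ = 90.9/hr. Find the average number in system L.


ρ = λ/μ = 46.3/90.9 = 0.5094
L = ρ/(1−ρ) = 0.5094/(1 − 0.5094) = 0.5094/0.4906 = 1.0381

Final: 1.0381


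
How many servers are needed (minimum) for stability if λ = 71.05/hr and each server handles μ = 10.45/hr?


Stability requires cμ > λ ⇔ c > λ/μ.
λ/μ = 71.05/10.45 = 6.7990
Minimum integer c = ⌊6.7990⌋ + 1 = 7
Check: 7·10.45 = 73.15 > 71.05, while 6·10.45 = 62.70 ≤ 71.05

Final: 7 servers


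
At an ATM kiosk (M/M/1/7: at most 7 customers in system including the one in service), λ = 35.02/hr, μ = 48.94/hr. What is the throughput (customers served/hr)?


ρ = 0.7156; P_K = (1−ρ)ρ^7/(1−ρ^8) = 0.029341
λ_eff = λ(1 − P_K) = 35.02·(1 − 0.029341) = 35.02·0.970659 = 33.9925 /hr

Final: 33.9925 /hr


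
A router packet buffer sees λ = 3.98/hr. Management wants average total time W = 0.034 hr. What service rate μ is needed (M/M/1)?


W = 1/(μ−λ) ⇒ μ − λ = 1/W = 1/0.034 = 29.4118
μ = λ + 1/W = 3.98 + 29.4118 = 33.3918 per hr

Final: 33.3918 /hr


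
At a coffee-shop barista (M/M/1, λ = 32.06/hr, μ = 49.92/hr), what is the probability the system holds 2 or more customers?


ρ = 32.06/49.92 = 0.6422
P(N ≥ n) = ρ^n = 0.6422^2 = 0.412456

Final: 0.412456


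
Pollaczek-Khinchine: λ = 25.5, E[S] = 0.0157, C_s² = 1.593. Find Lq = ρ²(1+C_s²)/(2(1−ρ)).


ρ = λ·E[S] = 25.5·0.0157 = 0.4003
Lq = ρ²(1+C_s²)/(2(1−ρ)) = 0.1603·(1+1.593)/(2·0.5997)
= 0.1603·2.5930/1.1993 = 0.34654

Final: 0.34654


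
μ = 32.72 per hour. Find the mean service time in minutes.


Mean service time = 1/μ = 1/32.72 hour = 0.03056 hour
In minutes: 0.03056 × 60 = 1.8337 min

Final: 1.8337 min


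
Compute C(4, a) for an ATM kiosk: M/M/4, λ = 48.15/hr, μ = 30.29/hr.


a = λ/μ = 1.5896; ρ = a/4 = 0.3974
P₀ = 0.201446 (from M/M/c formula)
C(c,a) = [a^c/(c!(1−ρ))]·P₀ = [6.38540/(24·0.6026)]·0.201446
= 0.44152·0.201446 = 0.088943

Final: 0.088943


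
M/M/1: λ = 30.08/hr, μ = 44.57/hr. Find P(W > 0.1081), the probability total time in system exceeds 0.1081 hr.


W ~ Exponential(μ−λ) for M/M/1.
μ − λ = 44.57 − 30.08 = 14.4900
P(W > t) = e^{−(μ−λ)t} = e^{−1.5664} = 0.208802

Final: 0.208802


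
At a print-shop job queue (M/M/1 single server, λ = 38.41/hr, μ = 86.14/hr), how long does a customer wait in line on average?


ρ = 38.41/86.14 = 0.4459
Wq = ρ/(μ−λ) = 0.4459/(86.14 − 38.41) = 0.4459/47.73 = 0.009342 hr

Final: 0.009342 hr


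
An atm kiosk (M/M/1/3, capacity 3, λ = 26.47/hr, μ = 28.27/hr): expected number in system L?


ρ = 26.47/28.27 = 0.9363
L = ρ[1 − (K+1)ρ^K + Kρ^(K+1)] / [(1−ρ)(1−ρ^(K+1))]
Numerator: 0.9363·(1 − 4·0.820889 + 3·0.768622) = 0.020888
Denominator: (0.06367)·(0.231378) = 0.014732
L = 0.020888/0.014732 = 1.4179

Final: 1.4179


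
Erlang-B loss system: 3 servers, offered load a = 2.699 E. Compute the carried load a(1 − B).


B(3,2.699) = 0.308609 (Erlang-B)
Carried load = a(1 − B) = 2.699·(1 − 0.308609) = 2.699·0.691391 = 1.8661 E

Final: 1.8661 Erlangs


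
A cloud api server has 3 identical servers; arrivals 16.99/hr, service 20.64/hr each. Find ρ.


ρ = λ/(cμ) = 16.99/(3·20.64) = 16.99/61.92 = 0.2744

Final: 0.2744


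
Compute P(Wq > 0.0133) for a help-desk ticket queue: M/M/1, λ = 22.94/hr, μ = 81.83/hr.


ρ = 22.94/81.83 = 0.2803
P(Wq > t) = ρ·e^{−(μ−λ)t} = 0.2803·e^{−0.7832}
= 0.2803·0.456925 = 0.128093

Final: 0.128093


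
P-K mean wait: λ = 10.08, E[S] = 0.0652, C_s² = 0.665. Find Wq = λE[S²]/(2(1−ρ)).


ρ = λ·E[S] = 10.08·0.0652 = 0.6572
E[S²] = E[S]²(1+C_s²) = 0.0652²·(1+0.665) = 0.007078
Wq = λ·E[S²]/(2(1−ρ)) = 10.08·0.007078/(2·0.3428) = 0.10407 hr

Final: 0.10407 hr


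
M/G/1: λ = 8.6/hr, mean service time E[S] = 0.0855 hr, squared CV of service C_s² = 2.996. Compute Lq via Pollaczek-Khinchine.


ρ = λ·E[S] = 8.6·0.0855 = 0.7353
Lq = ρ²(1+C_s²)/(2(1−ρ)) = 0.5407·(1+2.996)/(2·0.2647)
= 0.5407·3.9960/0.5294 = 4.08104

Final: 4.08104


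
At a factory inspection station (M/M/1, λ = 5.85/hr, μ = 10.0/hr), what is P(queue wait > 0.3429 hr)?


ρ = 5.85/10.0 = 0.5850
P(Wq > t) = ρ·e^{−(μ−λ)t} = 0.5850·e^{−1.4230}
= 0.5850·0.240982 = 0.140974

Final: 0.140974


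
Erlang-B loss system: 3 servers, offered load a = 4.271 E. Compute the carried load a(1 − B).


B(3,4.271) = 0.474306 (Erlang-B)
Carried load = a(1 − B) = 4.271·(1 − 0.474306) = 4.271·0.525694 = 2.2452 E

Final: 2.2452 Erlangs


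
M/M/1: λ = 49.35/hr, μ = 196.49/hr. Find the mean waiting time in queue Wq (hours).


ρ = 49.35/196.49 = 0.2512
Wq = ρ/(μ−λ) = 0.2512/(196.49 − 49.35) = 0.2512/147.14 = 0.001707 hr

Final: 0.001707 hr


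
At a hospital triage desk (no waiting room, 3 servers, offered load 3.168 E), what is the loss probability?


B(c,a) = (a^c/c!) / Σ_{k=0}^{c} a^k/k!
a^3/3! = 5.299126
Σ terms (k=0..3): 1.00000 + 3.16800 + 5.01811 + 5.29913 = 14.485238
B = 5.299126/14.485238 = 0.365829

Final: 0.365829


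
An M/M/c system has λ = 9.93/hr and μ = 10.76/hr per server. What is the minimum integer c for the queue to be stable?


Stability requires cμ > λ ⇔ c > λ/μ.
λ/μ = 9.93/10.76 = 0.9229
Minimum integer c = ⌊0.9229⌋ + 1 = 1
Check: 1·10.76 = 10.76 > 9.93, while 0·10.76 = 0.00 ≤ 9.93

Final: 1 servers


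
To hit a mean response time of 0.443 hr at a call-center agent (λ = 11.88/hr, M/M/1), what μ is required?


W = 1/(μ−λ) ⇒ μ − λ = 1/W = 1/0.443 = 2.2573
μ = λ + 1/W = 11.88 + 2.2573 = 14.1373 per hr

Final: 14.1373 /hr


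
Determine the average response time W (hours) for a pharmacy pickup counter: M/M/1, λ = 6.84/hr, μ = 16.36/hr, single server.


W = 1/(μ−λ) = 1/(16.36 − 6.84) = 1/9.52 = 0.1050 hr

Final: 0.1050 hr


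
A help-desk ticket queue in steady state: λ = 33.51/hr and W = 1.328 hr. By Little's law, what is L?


L = λW = 33.51·1.328 = 44.5013

Final: 44.5013


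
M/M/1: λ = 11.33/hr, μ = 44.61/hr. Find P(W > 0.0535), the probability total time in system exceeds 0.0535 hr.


W ~ Exponential(μ−λ) for M/M/1.
μ − λ = 44.61 − 11.33 = 33.2800
P(W > t) = e^{−(μ−λ)t} = e^{−1.7805} = 0.168557

Final: 0.168557


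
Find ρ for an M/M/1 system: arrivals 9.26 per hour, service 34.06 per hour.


ρ = λ/μ = 9.26/34.06 = 0.2719

Final: 0.2719


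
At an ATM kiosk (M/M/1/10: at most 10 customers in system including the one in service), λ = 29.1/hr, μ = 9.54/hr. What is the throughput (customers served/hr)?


ρ = 3.0503; P_K = (1−ρ)ρ^10/(1−ρ^11) = 0.672168
λ_eff = λ(1 − P_K) = 29.1·(1 − 0.672168) = 29.1·0.327832 = 9.5399 /hr

Final: 9.5399 /hr


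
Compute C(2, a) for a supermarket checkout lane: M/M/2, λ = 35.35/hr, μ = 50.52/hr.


a = λ/μ = 0.6997; ρ = a/2 = 0.3499
P₀ = 0.481634 (from M/M/c formula)
C(c,a) = [a^c/(c!(1−ρ))]·P₀ = [0.48961/(2·0.6501)]·0.481634
= 0.37654·0.481634 = 0.181356

Final: 0.181356


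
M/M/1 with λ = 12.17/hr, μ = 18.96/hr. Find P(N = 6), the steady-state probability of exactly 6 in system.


ρ = 12.17/18.96 = 0.6419
P_n = (1−ρ)·ρ^n = (1 − 0.6419)·0.6419^6 = 0.3581·0.069938 = 0.025046

Final: 0.025046


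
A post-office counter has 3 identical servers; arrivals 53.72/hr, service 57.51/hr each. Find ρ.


ρ = λ/(cμ) = 53.72/(3·57.51) = 53.72/172.53 = 0.3114

Final: 0.3114


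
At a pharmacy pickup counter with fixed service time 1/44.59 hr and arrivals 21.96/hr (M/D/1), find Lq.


ρ = 21.96/44.59 = 0.4925
M/D/1: Lq = ρ²/(2(1−ρ)) = 0.2425/(2·0.5075) = 0.23895

Final: 0.23895


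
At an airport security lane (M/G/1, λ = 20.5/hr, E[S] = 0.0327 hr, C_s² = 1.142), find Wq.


ρ = λ·E[S] = 20.5·0.0327 = 0.6704
E[S²] = E[S]²(1+C_s²) = 0.0327²·(1+1.142) = 0.002290
Wq = λ·E[S²]/(2(1−ρ)) = 20.5·0.002290/(2·0.3296) = 0.07122 hr

Final: 0.07122 hr


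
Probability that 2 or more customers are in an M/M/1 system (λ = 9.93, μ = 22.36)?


ρ = 9.93/22.36 = 0.4441
P(N ≥ n) = ρ^n = 0.4441^2 = 0.197222

Final: 0.197222


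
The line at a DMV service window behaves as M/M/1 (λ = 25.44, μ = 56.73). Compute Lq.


ρ = 25.44/56.73 = 0.4484
Lq = ρ²/(1−ρ) = 0.2011/0.5516 = 0.3646

Final: 0.3646


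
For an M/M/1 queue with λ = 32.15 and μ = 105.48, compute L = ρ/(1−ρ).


ρ = λ/μ = 32.15/105.48 = 0.3048
L = ρ/(1−ρ) = 0.3048/(1 − 0.3048) = 0.3048/0.6952 = 0.4384

Final: 0.4384


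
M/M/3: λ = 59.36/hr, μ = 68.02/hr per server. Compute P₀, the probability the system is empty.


a = λ/μ = 59.36/68.02 = 0.8727; ρ = a/c = 0.2909
Σ_{k=0}^{2} a^k/k! (terms k=0..2) = 1.00000 + 0.87268 + 0.38079 = 2.25347
Tail: a^3/(3!(1−ρ)) = 0.66462/(6·0.7091) = 0.15621
P₀ = 1/(2.25347 + 0.15621) = 1/2.40968 = 0.414992

Final: 0.414992


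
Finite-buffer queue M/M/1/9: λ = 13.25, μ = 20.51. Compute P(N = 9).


ρ = λ/μ = 13.25/20.51 = 0.6460
P_K = (1−ρ)ρ^K/(1−ρ^(K+1)) = (0.3540·0.019600)/(1 − 0.012662)
= 0.006938/0.987338 = 0.007027

Final: 0.007027


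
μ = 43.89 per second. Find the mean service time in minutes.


Mean service time = 1/μ = 1/43.89 second = 0.02278 second
In minutes: 0.02278 × 0.0166667 = 0.0003797 min

Final: 0.0003797 min


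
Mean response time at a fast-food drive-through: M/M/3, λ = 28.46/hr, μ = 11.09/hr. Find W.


a = 2.5663; ρ = 0.8554; P₀ = 0.037961
Lq = P₀·a^c·ρ/(c!(1−ρ)²) = 4.37620
Wq = Lq/λ = 4.37620/28.46 = 0.15377 hr
W = Wq + 1/μ = 0.15377 + 0.09017 = 0.24394 hr

Final: 0.24394 hr


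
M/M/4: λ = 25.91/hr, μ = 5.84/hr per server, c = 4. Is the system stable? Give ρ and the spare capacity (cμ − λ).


Total capacity cμ = 4·5.84 = 23.36/hr
ρ = λ/(cμ) = 25.91/23.36 = 1.1092
Stable ⇔ ρ < 1: NO
Spare capacity = cμ − λ = 23.36 − 25.91 = -2.55/hr

Final: ρ = 1.1092; unstable; margin = -2.55/hr


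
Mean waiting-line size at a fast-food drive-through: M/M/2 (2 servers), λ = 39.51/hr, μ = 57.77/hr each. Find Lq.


a = λ/μ = 0.6839; ρ = a/2 = 0.3420
P₀ = 0.490358
Lq = P₀·a^c·ρ / (c!·(1−ρ)²) = 0.490358·0.46775·0.3420/(2·0.43302)
= 0.09057

Final: 0.09057


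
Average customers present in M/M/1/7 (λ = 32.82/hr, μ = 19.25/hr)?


ρ = 32.82/19.25 = 1.7049
L = ρ[1 − (K+1)ρ^K + Kρ^(K+1)] / [(1−ρ)(1−ρ^(K+1))]
Numerator: 1.7049·(1 − 8·41.875008 + 7·71.394169) = 282.608538
Denominator: (-0.7049)·(-70.394169) = 49.623318
L = 282.608538/49.623318 = 5.6951

Final: 5.6951


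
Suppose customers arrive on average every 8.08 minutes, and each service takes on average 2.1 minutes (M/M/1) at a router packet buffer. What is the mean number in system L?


λ = 60/8.08 = 7.4257 /hr
μ = 60/2.1 = 28.5714 /hr
ρ = λ/μ = 7.4257/28.5714 = 0.2599
L = ρ/(1−ρ) = 0.2599/0.7401 = 0.3512

Final: 0.3512


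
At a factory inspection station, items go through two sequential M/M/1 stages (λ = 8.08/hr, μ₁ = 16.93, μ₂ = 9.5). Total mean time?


Each node sees arrival rate λ = 8.08/hr (tandem ⇒ throughput preserved).
W₁ = 1/(μ₁−λ) = 1/(16.93−8.08) = 0.11299 hr
W₂ = 1/(μ₂−λ) = 1/(9.5−8.08) = 0.70423 hr
W_total = W₁ + W₂ = 0.11299 + 0.70423 = 0.81722 hr

Final: 0.81722 hr


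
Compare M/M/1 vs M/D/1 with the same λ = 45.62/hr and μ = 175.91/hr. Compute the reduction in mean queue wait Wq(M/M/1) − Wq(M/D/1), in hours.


ρ = 45.62/175.91 = 0.2593
Wq(M/M/1) = ρ/(μ−λ) = 0.2593/130.29 = 0.001990 hr
Wq(M/D/1) = ρ/(2(μ−λ)) = 0.0009952 hr
Savings = 0.001990 − 0.0009952 = 0.0009952 hr

Final: 0.0009952 hr
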